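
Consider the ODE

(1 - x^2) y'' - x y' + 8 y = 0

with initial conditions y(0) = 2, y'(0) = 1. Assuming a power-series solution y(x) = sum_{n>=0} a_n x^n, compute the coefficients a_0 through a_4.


Ansatz: y(x) = sum_{n>=0} a_n x^n, so y'(x) = sum_{n>=1} n a_n x^(n-1) and y''(x) = sum_{n>=2} n(n-1) a_n x^(n-2).
Substitute into P(x) y'' + Q(x) y' + R(x) y = 0 with P(x) = 1 - x^2, Q(x) = -x, R(x) = 8, and match powers of x.
Initial conditions: a_0 = 2, a_1 = 1.
Setting the coefficient of each power of x to zero and solving order by order (substituting the coefficients already found):
  x^0: 2 a_2 + 8 a_0 = 0  ->  2 a_2 = -8 a_0 = -16  ->  a_2 = -8
  x^1: 6 a_3 + 7 a_1 = 0  ->  6 a_3 = -7 a_1 = -7  ->  a_3 = -7/6
  x^2: 12 a_4 + 4 a_2 = 0  ->  12 a_4 = -4 a_2 = 32  ->  a_4 = 8/3
Truncated series: y(x) = 2 + x - 8 x^2 - (7/6) x^3 + (8/3) x^4 + O(x^5).

a_0 = 2; a_1 = 1; a_2 = -8; a_3 = -7/6; a_4 = 8/3


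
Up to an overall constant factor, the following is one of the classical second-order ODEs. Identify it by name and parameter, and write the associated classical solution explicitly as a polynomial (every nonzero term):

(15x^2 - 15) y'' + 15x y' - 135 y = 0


All three coefficients share the factor -15; dividing through by -15 gives  (1 - x^2) y'' - x y' + 9 y = 0.
This matches the Chebyshev equation (1 - x^2) y'' - x y' + n^2 y = 0 (note the -x y' term, not -2x y') with n^2 = 9, so n = 3; the polynomial solution is T_3(x).
With y = sum_k a_k x^k, matching x^k gives (k+2)(k+1) a_{k+2} = (k^2 - n^2) a_k = (k - 3)(k + 3) a_k. The right side vanishes at k = 3, so the series with the parity of 3 terminates at degree 3.
Standard normalization: leading coefficient of T_n is 2^(n-1), so a_3 = 2^2 = 4. Work downward with a_k = (k+1)(k+2) a_{k+2} / ((k - 3)(k + 3)):
  a_1 = (2)(3)(4) / ((1 - 3)(1 + 3)) = 24/(-8) = -3
Hence T_3(x) = 4 x^3 - 3 x.

T_3(x); series = 4 x^3 - 3 x


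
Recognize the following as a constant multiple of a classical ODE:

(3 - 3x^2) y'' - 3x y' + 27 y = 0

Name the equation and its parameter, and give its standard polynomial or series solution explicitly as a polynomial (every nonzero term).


All three coefficients share the factor 3; dividing through by 3 gives  (1 - x^2) y'' - x y' + 9 y = 0.
This matches the Chebyshev equation (1 - x^2) y'' - x y' + n^2 y = 0 (note the -x y' term, not -2x y') with n^2 = 9, so n = 3; the polynomial solution is T_3(x).
With y = sum_k a_k x^k, matching x^k gives (k+2)(k+1) a_{k+2} = (k^2 - n^2) a_k = (k - 3)(k + 3) a_k. The right side vanishes at k = 3, so the series with the parity of 3 terminates at degree 3.
Standard normalization: leading coefficient of T_n is 2^(n-1), so a_3 = 2^2 = 4. Work downward with a_k = (k+1)(k+2) a_{k+2} / ((k - 3)(k + 3)):
  a_1 = (2)(3)(4) / ((1 - 3)(1 + 3)) = 24/(-8) = -3
Hence T_3(x) = 4 x^3 - 3 x.

T_3(x); series = 4 x^3 - 3 x


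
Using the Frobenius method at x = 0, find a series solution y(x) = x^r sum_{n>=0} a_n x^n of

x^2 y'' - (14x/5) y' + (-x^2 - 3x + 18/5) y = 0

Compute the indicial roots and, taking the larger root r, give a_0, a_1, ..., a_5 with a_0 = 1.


Write in Frobenius form y'' + (p(x)/x) y' + (q(x)/x^2) y = 0:
  p(x) = -14/5,  q(x) = -x^2 - 3x + 18/5.
Indicial equation: r(r-1) + (-14/5) r + (18/5) = 0 -> roots r_1 = 2, r_2 = 9/5.
Take r = r_1 = 2. Let y(x) = x^r sum_{n>=0} a_n x^n with a_0 = 1.
Substitute y = x^r sum a_n x^n and match x^{r+n}. The recurrence is
  D(n) a_n - 3 a_{n-1} - 1 a_{n-2} = 0,  where D(n) = (r+n)(r+n-1) + (-14/5)(r+n) + (18/5).
  a_n = [3 a_{n-1} + 1 a_{n-2}] / D(n).
Since the indicial polynomial factors as (r - r_1)(r - r_2), D(n) = (r_1 + n - r_1)(r_1 + n - r_2) = n(n + 1/5).
Evaluating step by step (a_0 = 1):
  n = 1: D(1) = 1(1 + 1/5) = 6/5; numerator = 3(1) = 3; a_1 = (3)/(6/5) = 5/2
  n = 2: D(2) = 2(2 + 1/5) = 22/5; numerator = 3(5/2) + 1(1) = 17/2; a_2 = (17/2)/(22/5) = 85/44
  n = 3: D(3) = 3(3 + 1/5) = 48/5; numerator = 3(85/44) + 1(5/2) = 365/44; a_3 = (365/44)/(48/5) = 1825/2112
  n = 4: D(4) = 4(4 + 1/5) = 84/5; numerator = 3(1825/2112) + 1(85/44) = 3185/704; a_4 = (3185/704)/(84/5) = 2275/8448
  n = 5: D(5) = 5(5 + 1/5) = 26; numerator = 3(2275/8448) + 1(1825/2112) = 14125/8448; a_5 = (14125/8448)/(26) = 14125/219648

r = 2; a_0 = 1; a_1 = 5/2; a_2 = 85/44; a_3 = 1825/2112; a_4 = 2275/8448; a_5 = 14125/219648


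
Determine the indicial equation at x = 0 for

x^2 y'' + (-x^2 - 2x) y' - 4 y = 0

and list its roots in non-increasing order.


Divide by x^2 to reach normal form y'' + P_1(x) y' + P_2(x) y = 0 with P_1(x) = -1 - 2/x and P_2(x) = -4/x^2.
x = 0 is a singular point because the y'-coefficient -1 - 2/x has a pole at x = 0 and the y-coefficient -4/x^2 has a pole at x = 0.
It is a regular singular point because x P_1(x) = p(x) = -x - 2 and x^2 P_2(x) = q(x) = -4 are polynomials, hence analytic at x = 0.
p(0) = -2,  q(0) = -4.
Indicial equation: r(r-1) + p(0) r + q(0) = 0, i.e. r^2 + (p(0) - 1) r + q(0) = 0, i.e. r^2 - 3 r - 4 = 0.
Discriminant: (-3)^2 - 4(-4) = 25, so r = (3 ± 5)/2.
Solving: r_1 = 4, r_2 = -1.

indicial: r^2 - 3 r - 4 = 0; roots r_1 = 4, r_2 = -1


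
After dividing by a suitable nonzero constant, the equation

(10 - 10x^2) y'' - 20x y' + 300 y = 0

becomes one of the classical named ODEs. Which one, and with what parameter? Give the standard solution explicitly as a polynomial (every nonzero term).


All three coefficients share the factor 10; dividing through by 10 gives  (1 - x^2) y'' - 2x y' + 30 y = 0.
This matches the Legendre equation (1 - x^2) y'' - 2x y' + n(n+1) y = 0 (note the -2x y' term) with n(n+1) = 30, so n = 5; the polynomial solution is P_5(x).
With y = sum_k a_k x^k, matching x^k gives (k+2)(k+1) a_{k+2} = [k(k+1) - n(n+1)] a_k = (k - 5)(k + 6) a_k. The right side vanishes at k = 5, so the series with the parity of 5 terminates at degree 5.
Standard normalization (P_n(1) = 1): leading coefficient (2n)!/(2^n (n!)^2) = 3628800/(32*14400) = 63/8, so a_5 = 63/8. Work downward with a_k = (k+1)(k+2) a_{k+2} / ((k - 5)(k + 6)):
  a_3 = (4)(5)(63/8) / ((3 - 5)(3 + 6)) = (315/2)/(-18) = -35/4
  a_1 = (2)(3)(-35/4) / ((1 - 5)(1 + 6)) = (-105/2)/(-28) = 15/8
Hence P_5(x) = 63 x^5/8 - 35 x^3/4 + 15 x/8.

P_5(x); series = 63 x^5/8 - 35 x^3/4 + 15 x/8


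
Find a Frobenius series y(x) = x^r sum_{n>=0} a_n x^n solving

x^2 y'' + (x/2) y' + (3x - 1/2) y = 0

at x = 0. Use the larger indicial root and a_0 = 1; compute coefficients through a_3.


Write in Frobenius form y'' + (p(x)/x) y' + (q(x)/x^2) y = 0:
  p(x) = 1/2,  q(x) = 3x - 1/2.
Indicial equation: r(r-1) + (1/2) r + (-1/2) = 0 -> roots r_1 = 1, r_2 = -1/2.
Take r = r_1 = 1. Let y(x) = x^r sum_{n>=0} a_n x^n with a_0 = 1.
Substitute y = x^r sum a_n x^n and match x^{r+n}. The recurrence is
  D(n) a_n + 3 a_{n-1} = 0,  where D(n) = (r+n)(r+n-1) + (1/2)(r+n) + (-1/2).
  a_n = -3 / D(n) * a_{n-1}.
Since the indicial polynomial factors as (r - r_1)(r - r_2), D(n) = (r_1 + n - r_1)(r_1 + n - r_2) = n(n + 3/2).
Evaluating step by step (a_0 = 1):
  n = 1: D(1) = 1(1 + 3/2) = 5/2; numerator = -3(1) = -3; a_1 = (-3)/(5/2) = -6/5
  n = 2: D(2) = 2(2 + 3/2) = 7; numerator = -3(-6/5) = 18/5; a_2 = (18/5)/(7) = 18/35
  n = 3: D(3) = 3(3 + 3/2) = 27/2; numerator = -3(18/35) = -54/35; a_3 = (-54/35)/(27/2) = -4/35

r = 1; a_0 = 1; a_1 = -6/5; a_2 = 18/35; a_3 = -4/35


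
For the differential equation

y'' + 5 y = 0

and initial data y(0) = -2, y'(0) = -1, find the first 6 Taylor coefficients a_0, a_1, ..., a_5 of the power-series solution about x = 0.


Ansatz: y(x) = sum_{n>=0} a_n x^n, so y'(x) = sum_{n>=1} n a_n x^(n-1) and y''(x) = sum_{n>=2} n(n-1) a_n x^(n-2).
Substitute into P(x) y'' + Q(x) y' + R(x) y = 0 with P(x) = 1, Q(x) = 0, R(x) = 5, and match powers of x.
Initial conditions: a_0 = -2, a_1 = -1.
Setting the coefficient of each power of x to zero and solving order by order (substituting the coefficients already found):
  x^0: 2 a_2 + 5 a_0 = 0  ->  2 a_2 = -5 a_0 = 10  ->  a_2 = 5
  x^1: 6 a_3 + 5 a_1 = 0  ->  6 a_3 = -5 a_1 = 5  ->  a_3 = 5/6
  x^2: 12 a_4 + 5 a_2 = 0  ->  12 a_4 = -5 a_2 = -25  ->  a_4 = -25/12
  x^3: 20 a_5 + 5 a_3 = 0  ->  20 a_5 = -5 a_3 = -25/6  ->  a_5 = -5/24
Truncated series: y(x) = -2 - x + 5 x^2 + (5/6) x^3 - (25/12) x^4 - (5/24) x^5 + O(x^6).

a_0 = -2; a_1 = -1; a_2 = 5; a_3 = 5/6; a_4 = -25/12; a_5 = -5/24


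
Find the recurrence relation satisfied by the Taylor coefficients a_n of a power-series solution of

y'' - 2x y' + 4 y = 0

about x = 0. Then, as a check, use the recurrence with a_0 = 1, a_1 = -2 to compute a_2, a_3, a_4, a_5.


Substitute y = sum_n a_n x^n.
y''(x) has coefficient (n+2)(n+1) a_{n+2} at x^n;
-2 x y'(x) has coefficient -2 n a_n at x^n (shift);
4 y(x) has coefficient 4 a_n at x^n.
Matching x^n: (n+2)(n+1) a_{n+2} + (-2n + 4) a_n = 0.
Thus a_{n+2} = (2n - 4) / ((n+1)(n+2)) * a_n.

Check with a_0 = 1, a_1 = -2 (apply the recurrence for n = 0, 1, 2, 3): a_0 = 1, a_1 = -2, a_2 = -2, a_3 = 2/3, a_4 = 0, a_5 = 1/15.

a_(n+2) = (2n - 4) / ((n+1)(n+2)) * a_n; check: a_0 = 1, a_1 = -2, a_2 = -2, a_3 = 2/3, a_4 = 0, a_5 = 1/15


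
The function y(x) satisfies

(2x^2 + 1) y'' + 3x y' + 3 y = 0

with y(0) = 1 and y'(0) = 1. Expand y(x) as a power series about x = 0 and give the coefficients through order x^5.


Ansatz: y(x) = sum_{n>=0} a_n x^n, so y'(x) = sum_{n>=1} n a_n x^(n-1) and y''(x) = sum_{n>=2} n(n-1) a_n x^(n-2).
Substitute into P(x) y'' + Q(x) y' + R(x) y = 0 with P(x) = 2x^2 + 1, Q(x) = 3x, R(x) = 3, and match powers of x.
Initial conditions: a_0 = 1, a_1 = 1.
Setting the coefficient of each power of x to zero and solving order by order (substituting the coefficients already found):
  x^0: 2 a_2 + 3 a_0 = 0  ->  2 a_2 = -3 a_0 = -3  ->  a_2 = -3/2
  x^1: 6 a_3 + 6 a_1 = 0  ->  6 a_3 = -6 a_1 = -6  ->  a_3 = -1
  x^2: 12 a_4 + 13 a_2 = 0  ->  12 a_4 = -13 a_2 = 39/2  ->  a_4 = 13/8
  x^3: 20 a_5 + 24 a_3 = 0  ->  20 a_5 = -24 a_3 = 24  ->  a_5 = 6/5
Truncated series: y(x) = 1 + x - (3/2) x^2 - x^3 + (13/8) x^4 + (6/5) x^5 + O(x^6).

a_0 = 1; a_1 = 1; a_2 = -3/2; a_3 = -1; a_4 = 13/8; a_5 = 6/5


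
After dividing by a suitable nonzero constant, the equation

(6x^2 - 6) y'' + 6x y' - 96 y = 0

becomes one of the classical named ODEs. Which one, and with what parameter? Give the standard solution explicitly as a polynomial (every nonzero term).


All three coefficients share the factor -6; dividing through by -6 gives  (1 - x^2) y'' - x y' + 16 y = 0.
This matches the Chebyshev equation (1 - x^2) y'' - x y' + n^2 y = 0 (note the -x y' term, not -2x y') with n^2 = 16, so n = 4; the polynomial solution is T_4(x).
With y = sum_k a_k x^k, matching x^k gives (k+2)(k+1) a_{k+2} = (k^2 - n^2) a_k = (k - 4)(k + 4) a_k. The right side vanishes at k = 4, so the series with the parity of 4 terminates at degree 4.
Standard normalization: leading coefficient of T_n is 2^(n-1), so a_4 = 2^3 = 8. Work downward with a_k = (k+1)(k+2) a_{k+2} / ((k - 4)(k + 4)):
  a_2 = (3)(4)(8) / ((2 - 4)(2 + 4)) = 96/(-12) = -8
  a_0 = (1)(2)(-8) / ((0 - 4)(0 + 4)) = -16/(-16) = 1
Hence T_4(x) = 8 x^4 - 8 x^2 + 1.

T_4(x); series = 8 x^4 - 8 x^2 + 1


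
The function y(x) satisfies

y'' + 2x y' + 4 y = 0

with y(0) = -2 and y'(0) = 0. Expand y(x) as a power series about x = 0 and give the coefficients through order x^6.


Ansatz: y(x) = sum_{n>=0} a_n x^n, so y'(x) = sum_{n>=1} n a_n x^(n-1) and y''(x) = sum_{n>=2} n(n-1) a_n x^(n-2).
Substitute into P(x) y'' + Q(x) y' + R(x) y = 0 with P(x) = 1, Q(x) = 2x, R(x) = 4, and match powers of x.
Initial conditions: a_0 = -2, a_1 = 0.
Setting the coefficient of each power of x to zero and solving order by order (substituting the coefficients already found):
  x^0: 2 a_2 + 4 a_0 = 0  ->  2 a_2 = -4 a_0 = 8  ->  a_2 = 4
  x^1: 6 a_3 + 6 a_1 = 0  ->  6 a_3 = -6 a_1 = 0  ->  a_3 = 0
  x^2: 12 a_4 + 8 a_2 = 0  ->  12 a_4 = -8 a_2 = -32  ->  a_4 = -8/3
  x^3: 20 a_5 + 10 a_3 = 0  ->  20 a_5 = -10 a_3 = 0  ->  a_5 = 0
  x^4: 30 a_6 + 12 a_4 = 0  ->  30 a_6 = -12 a_4 = 32  ->  a_6 = 16/15
Truncated series: y(x) = -2 + 4 x^2 - (8/3) x^4 + (16/15) x^6 + O(x^7).

a_0 = -2; a_1 = 0; a_2 = 4; a_3 = 0; a_4 = -8/3; a_5 = 0; a_6 = 16/15


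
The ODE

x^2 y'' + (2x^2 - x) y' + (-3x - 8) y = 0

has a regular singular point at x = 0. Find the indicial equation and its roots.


Divide by x^2 to reach normal form y'' + P_1(x) y' + P_2(x) y = 0 with P_1(x) = 2 - 1/x and P_2(x) = -3/x - 8/x^2.
x = 0 is a singular point because the y'-coefficient 2 - 1/x has a pole at x = 0 and the y-coefficient -3/x - 8/x^2 has a pole at x = 0.
It is a regular singular point because x P_1(x) = p(x) = 2x - 1 and x^2 P_2(x) = q(x) = -3x - 8 are polynomials, hence analytic at x = 0.
p(0) = -1,  q(0) = -8.
Indicial equation: r(r-1) + p(0) r + q(0) = 0, i.e. r^2 + (p(0) - 1) r + q(0) = 0, i.e. r^2 - 2 r - 8 = 0.
Discriminant: (-2)^2 - 4(-8) = 36, so r = (2 ± 6)/2.
Solving: r_1 = 4, r_2 = -2.

indicial: r^2 - 2 r - 8 = 0; roots r_1 = 4, r_2 = -2


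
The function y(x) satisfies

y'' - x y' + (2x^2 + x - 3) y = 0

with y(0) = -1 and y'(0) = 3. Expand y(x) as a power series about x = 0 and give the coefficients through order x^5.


Ansatz: y(x) = sum_{n>=0} a_n x^n, so y'(x) = sum_{n>=1} n a_n x^(n-1) and y''(x) = sum_{n>=2} n(n-1) a_n x^(n-2).
Substitute into P(x) y'' + Q(x) y' + R(x) y = 0 with P(x) = 1, Q(x) = -x, R(x) = 2x^2 + x - 3, and match powers of x.
Initial conditions: a_0 = -1, a_1 = 3.
Setting the coefficient of each power of x to zero and solving order by order (substituting the coefficients already found):
  x^0: 2 a_2 - 3 a_0 = 0  ->  2 a_2 = 3 a_0 = -3  ->  a_2 = -3/2
  x^1: 6 a_3 - 4 a_1 + a_0 = 0  ->  6 a_3 = 4 a_1 - a_0 = 13  ->  a_3 = 13/6
  x^2: 12 a_4 - 5 a_2 + a_1 + 2 a_0 = 0  ->  12 a_4 = 5 a_2 - a_1 - 2 a_0 = -17/2  ->  a_4 = -17/24
  x^3: 20 a_5 - 6 a_3 + a_2 + 2 a_1 = 0  ->  20 a_5 = 6 a_3 - a_2 - 2 a_1 = 17/2  ->  a_5 = 17/40
Truncated series: y(x) = -1 + 3 x - (3/2) x^2 + (13/6) x^3 - (17/24) x^4 + (17/40) x^5 + O(x^6).

a_0 = -1; a_1 = 3; a_2 = -3/2; a_3 = 13/6; a_4 = -17/24; a_5 = 17/40


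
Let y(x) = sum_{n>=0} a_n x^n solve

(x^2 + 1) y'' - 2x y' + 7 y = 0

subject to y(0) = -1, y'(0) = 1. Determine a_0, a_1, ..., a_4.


Ansatz: y(x) = sum_{n>=0} a_n x^n, so y'(x) = sum_{n>=1} n a_n x^(n-1) and y''(x) = sum_{n>=2} n(n-1) a_n x^(n-2).
Substitute into P(x) y'' + Q(x) y' + R(x) y = 0 with P(x) = x^2 + 1, Q(x) = -2x, R(x) = 7, and match powers of x.
Initial conditions: a_0 = -1, a_1 = 1.
Setting the coefficient of each power of x to zero and solving order by order (substituting the coefficients already found):
  x^0: 2 a_2 + 7 a_0 = 0  ->  2 a_2 = -7 a_0 = 7  ->  a_2 = 7/2
  x^1: 6 a_3 + 5 a_1 = 0  ->  6 a_3 = -5 a_1 = -5  ->  a_3 = -5/6
  x^2: 12 a_4 + 5 a_2 = 0  ->  12 a_4 = -5 a_2 = -35/2  ->  a_4 = -35/24
Truncated series: y(x) = -1 + x + (7/2) x^2 - (5/6) x^3 - (35/24) x^4 + O(x^5).

a_0 = -1; a_1 = 1; a_2 = 7/2; a_3 = -5/6; a_4 = -35/24


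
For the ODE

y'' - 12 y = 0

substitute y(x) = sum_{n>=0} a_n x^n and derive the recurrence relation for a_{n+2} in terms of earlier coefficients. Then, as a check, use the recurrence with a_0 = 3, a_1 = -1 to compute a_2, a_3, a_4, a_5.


Substitute y = sum_n a_n x^n into y'' + (const) y = 0.
y''(x) = sum_{n>=0} (n+2)(n+1) a_{n+2} x^n.
The ODE becomes sum_n [(n+2)(n+1) a_{n+2} - 12 a_n] x^n = 0.
Setting each coefficient to zero gives the recurrence:
  (n+2)(n+1) a_{n+2} - 12 a_n = 0,
  a_{n+2} = 12 / ((n+1)(n+2)) a_n.

Check with a_0 = 3, a_1 = -1 (apply the recurrence for n = 0, 1, 2, 3): a_0 = 3, a_1 = -1, a_2 = 18, a_3 = -2, a_4 = 18, a_5 = -6/5.

a_{n+2} = 12/((n+1)(n+2)) * a_n; check: a_0 = 3, a_1 = -1, a_2 = 18, a_3 = -2, a_4 = 18, a_5 = -6/5


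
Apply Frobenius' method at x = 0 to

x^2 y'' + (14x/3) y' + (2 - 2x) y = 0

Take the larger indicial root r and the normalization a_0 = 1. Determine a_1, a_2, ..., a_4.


Write in Frobenius form y'' + (p(x)/x) y' + (q(x)/x^2) y = 0:
  p(x) = 14/3,  q(x) = 2 - 2x.
Indicial equation: r(r-1) + (14/3) r + (2) = 0 -> roots r_1 = -2/3, r_2 = -3.
Take r = r_1 = -2/3. Let y(x) = x^r sum_{n>=0} a_n x^n with a_0 = 1.
Substitute y = x^r sum a_n x^n and match x^{r+n}. The recurrence is
  D(n) a_n - 2 a_{n-1} = 0,  where D(n) = (r+n)(r+n-1) + (14/3)(r+n) + (2).
  a_n = 2 / D(n) * a_{n-1}.
Since the indicial polynomial factors as (r - r_1)(r - r_2), D(n) = (r_1 + n - r_1)(r_1 + n - r_2) = n(n + 7/3).
Evaluating step by step (a_0 = 1):
  n = 1: D(1) = 1(1 + 7/3) = 10/3; numerator = 2(1) = 2; a_1 = (2)/(10/3) = 3/5
  n = 2: D(2) = 2(2 + 7/3) = 26/3; numerator = 2(3/5) = 6/5; a_2 = (6/5)/(26/3) = 9/65
  n = 3: D(3) = 3(3 + 7/3) = 16; numerator = 2(9/65) = 18/65; a_3 = (18/65)/(16) = 9/520
  n = 4: D(4) = 4(4 + 7/3) = 76/3; numerator = 2(9/520) = 9/260; a_4 = (9/260)/(76/3) = 27/19760

r = -2/3; a_0 = 1; a_1 = 3/5; a_2 = 9/65; a_3 = 9/520; a_4 = 27/19760


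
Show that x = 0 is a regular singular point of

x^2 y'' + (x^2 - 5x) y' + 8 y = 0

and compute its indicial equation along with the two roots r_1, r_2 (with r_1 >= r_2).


Divide by x^2 to reach normal form y'' + P_1(x) y' + P_2(x) y = 0 with P_1(x) = 1 - 5/x and P_2(x) = 8/x^2.
x = 0 is a singular point because the y'-coefficient 1 - 5/x has a pole at x = 0 and the y-coefficient 8/x^2 has a pole at x = 0.
It is a regular singular point because x P_1(x) = p(x) = x - 5 and x^2 P_2(x) = q(x) = 8 are polynomials, hence analytic at x = 0.
p(0) = -5,  q(0) = 8.
Indicial equation: r(r-1) + p(0) r + q(0) = 0, i.e. r^2 + (p(0) - 1) r + q(0) = 0, i.e. r^2 - 6 r + 8 = 0.
Discriminant: (-6)^2 - 4(8) = 4, so r = (6 ± 2)/2.
Solving: r_1 = 4, r_2 = 2.

indicial: r^2 - 6 r + 8 = 0; roots r_1 = 4, r_2 = 2


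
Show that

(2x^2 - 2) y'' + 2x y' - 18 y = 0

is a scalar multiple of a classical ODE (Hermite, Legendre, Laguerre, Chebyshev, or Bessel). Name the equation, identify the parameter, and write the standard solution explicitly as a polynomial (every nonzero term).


All three coefficients share the factor -2; dividing through by -2 gives  (1 - x^2) y'' - x y' + 9 y = 0.
This matches the Chebyshev equation (1 - x^2) y'' - x y' + n^2 y = 0 (note the -x y' term, not -2x y') with n^2 = 9, so n = 3; the polynomial solution is T_3(x).
With y = sum_k a_k x^k, matching x^k gives (k+2)(k+1) a_{k+2} = (k^2 - n^2) a_k = (k - 3)(k + 3) a_k. The right side vanishes at k = 3, so the series with the parity of 3 terminates at degree 3.
Standard normalization: leading coefficient of T_n is 2^(n-1), so a_3 = 2^2 = 4. Work downward with a_k = (k+1)(k+2) a_{k+2} / ((k - 3)(k + 3)):
  a_1 = (2)(3)(4) / ((1 - 3)(1 + 3)) = 24/(-8) = -3
Hence T_3(x) = 4 x^3 - 3 x.

T_3(x); series = 4 x^3 - 3 x


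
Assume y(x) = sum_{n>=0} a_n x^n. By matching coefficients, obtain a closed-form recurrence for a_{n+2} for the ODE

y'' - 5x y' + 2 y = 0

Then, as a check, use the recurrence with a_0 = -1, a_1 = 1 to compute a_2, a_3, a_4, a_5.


Substitute y = sum_n a_n x^n.
y''(x) has coefficient (n+2)(n+1) a_{n+2} at x^n;
-5 x y'(x) has coefficient -5 n a_n at x^n (shift);
2 y(x) has coefficient 2 a_n at x^n.
Matching x^n: (n+2)(n+1) a_{n+2} + (-5n + 2) a_n = 0.
Thus a_{n+2} = (5n - 2) / ((n+1)(n+2)) * a_n.

Check with a_0 = -1, a_1 = 1 (apply the recurrence for n = 0, 1, 2, 3): a_0 = -1, a_1 = 1, a_2 = 1, a_3 = 1/2, a_4 = 2/3, a_5 = 13/40.

a_(n+2) = (5n - 2) / ((n+1)(n+2)) * a_n; check: a_0 = -1, a_1 = 1, a_2 = 1, a_3 = 1/2, a_4 = 2/3, a_5 = 13/40


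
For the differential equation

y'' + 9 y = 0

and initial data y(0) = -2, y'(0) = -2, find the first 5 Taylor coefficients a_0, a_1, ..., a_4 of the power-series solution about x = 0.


Ansatz: y(x) = sum_{n>=0} a_n x^n, so y'(x) = sum_{n>=1} n a_n x^(n-1) and y''(x) = sum_{n>=2} n(n-1) a_n x^(n-2).
Substitute into P(x) y'' + Q(x) y' + R(x) y = 0 with P(x) = 1, Q(x) = 0, R(x) = 9, and match powers of x.
Initial conditions: a_0 = -2, a_1 = -2.
Setting the coefficient of each power of x to zero and solving order by order (substituting the coefficients already found):
  x^0: 2 a_2 + 9 a_0 = 0  ->  2 a_2 = -9 a_0 = 18  ->  a_2 = 9
  x^1: 6 a_3 + 9 a_1 = 0  ->  6 a_3 = -9 a_1 = 18  ->  a_3 = 3
  x^2: 12 a_4 + 9 a_2 = 0  ->  12 a_4 = -9 a_2 = -81  ->  a_4 = -27/4
Truncated series: y(x) = -2 - 2 x + 9 x^2 + 3 x^3 - (27/4) x^4 + O(x^5).

a_0 = -2; a_1 = -2; a_2 = 9; a_3 = 3; a_4 = -27/4


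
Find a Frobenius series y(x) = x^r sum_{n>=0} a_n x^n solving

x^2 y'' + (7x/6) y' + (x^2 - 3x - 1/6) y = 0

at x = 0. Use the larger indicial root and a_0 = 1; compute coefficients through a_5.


Write in Frobenius form y'' + (p(x)/x) y' + (q(x)/x^2) y = 0:
  p(x) = 7/6,  q(x) = x^2 - 3x - 1/6.
Indicial equation: r(r-1) + (7/6) r + (-1/6) = 0 -> roots r_1 = 1/3, r_2 = -1/2.
Take r = r_1 = 1/3. Let y(x) = x^r sum_{n>=0} a_n x^n with a_0 = 1.
Substitute y = x^r sum a_n x^n and match x^{r+n}. The recurrence is
  D(n) a_n - 3 a_{n-1} + 1 a_{n-2} = 0,  where D(n) = (r+n)(r+n-1) + (7/6)(r+n) + (-1/6).
  a_n = [3 a_{n-1} - 1 a_{n-2}] / D(n).
Since the indicial polynomial factors as (r - r_1)(r - r_2), D(n) = (r_1 + n - r_1)(r_1 + n - r_2) = n(n + 5/6).
Evaluating step by step (a_0 = 1):
  n = 1: D(1) = 1(1 + 5/6) = 11/6; numerator = 3(1) = 3; a_1 = (3)/(11/6) = 18/11
  n = 2: D(2) = 2(2 + 5/6) = 17/3; numerator = 3(18/11) - 1(1) = 43/11; a_2 = (43/11)/(17/3) = 129/187
  n = 3: D(3) = 3(3 + 5/6) = 23/2; numerator = 3(129/187) - 1(18/11) = 81/187; a_3 = (81/187)/(23/2) = 162/4301
  n = 4: D(4) = 4(4 + 5/6) = 58/3; numerator = 3(162/4301) - 1(129/187) = -2481/4301; a_4 = (-2481/4301)/(58/3) = -7443/249458
  n = 5: D(5) = 5(5 + 5/6) = 175/6; numerator = 3(-7443/249458) - 1(162/4301) = -31725/249458; a_5 = (-31725/249458)/(175/6) = -3807/873103

r = 1/3; a_0 = 1; a_1 = 18/11; a_2 = 129/187; a_3 = 162/4301; a_4 = -7443/249458; a_5 = -3807/873103


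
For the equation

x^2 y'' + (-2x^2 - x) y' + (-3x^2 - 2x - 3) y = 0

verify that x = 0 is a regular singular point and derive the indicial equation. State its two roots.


Divide by x^2 to reach normal form y'' + P_1(x) y' + P_2(x) y = 0 with P_1(x) = -2 - 1/x and P_2(x) = -3 - 2/x - 3/x^2.
x = 0 is a singular point because the y'-coefficient -2 - 1/x has a pole at x = 0 and the y-coefficient -3 - 2/x - 3/x^2 has a pole at x = 0.
It is a regular singular point because x P_1(x) = p(x) = -2x - 1 and x^2 P_2(x) = q(x) = -3x^2 - 2x - 3 are polynomials, hence analytic at x = 0.
p(0) = -1,  q(0) = -3.
Indicial equation: r(r-1) + p(0) r + q(0) = 0, i.e. r^2 + (p(0) - 1) r + q(0) = 0, i.e. r^2 - 2 r - 3 = 0.
Discriminant: (-2)^2 - 4(-3) = 16, so r = (2 ± 4)/2.
Solving: r_1 = 3, r_2 = -1.

indicial: r^2 - 2 r - 3 = 0; roots r_1 = 3, r_2 = -1


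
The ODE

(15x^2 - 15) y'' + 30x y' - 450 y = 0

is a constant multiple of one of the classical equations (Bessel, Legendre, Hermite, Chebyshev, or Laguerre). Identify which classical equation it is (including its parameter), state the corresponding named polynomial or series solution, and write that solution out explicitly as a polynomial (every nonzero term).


All three coefficients share the factor -15; dividing through by -15 gives  (1 - x^2) y'' - 2x y' + 30 y = 0.
This matches the Legendre equation (1 - x^2) y'' - 2x y' + n(n+1) y = 0 (note the -2x y' term) with n(n+1) = 30, so n = 5; the polynomial solution is P_5(x).
With y = sum_k a_k x^k, matching x^k gives (k+2)(k+1) a_{k+2} = [k(k+1) - n(n+1)] a_k = (k - 5)(k + 6) a_k. The right side vanishes at k = 5, so the series with the parity of 5 terminates at degree 5.
Standard normalization (P_n(1) = 1): leading coefficient (2n)!/(2^n (n!)^2) = 3628800/(32*14400) = 63/8, so a_5 = 63/8. Work downward with a_k = (k+1)(k+2) a_{k+2} / ((k - 5)(k + 6)):
  a_3 = (4)(5)(63/8) / ((3 - 5)(3 + 6)) = (315/2)/(-18) = -35/4
  a_1 = (2)(3)(-35/4) / ((1 - 5)(1 + 6)) = (-105/2)/(-28) = 15/8
Hence P_5(x) = 63 x^5/8 - 35 x^3/4 + 15 x/8.

P_5(x); series = 63 x^5/8 - 35 x^3/4 + 15 x/8


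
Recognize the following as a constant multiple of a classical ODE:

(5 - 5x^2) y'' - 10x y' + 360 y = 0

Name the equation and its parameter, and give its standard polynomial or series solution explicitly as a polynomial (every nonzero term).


All three coefficients share the factor 5; dividing through by 5 gives  (1 - x^2) y'' - 2x y' + 72 y = 0.
This matches the Legendre equation (1 - x^2) y'' - 2x y' + n(n+1) y = 0 (note the -2x y' term) with n(n+1) = 72, so n = 8; the polynomial solution is P_8(x).
With y = sum_k a_k x^k, matching x^k gives (k+2)(k+1) a_{k+2} = [k(k+1) - n(n+1)] a_k = (k - 8)(k + 9) a_k. The right side vanishes at k = 8, so the series with the parity of 8 terminates at degree 8.
Standard normalization (P_n(1) = 1): leading coefficient (2n)!/(2^n (n!)^2) = 20922789888000/(256*1625702400) = 6435/128, so a_8 = 6435/128. Work downward with a_k = (k+1)(k+2) a_{k+2} / ((k - 8)(k + 9)):
  a_6 = (7)(8)(6435/128) / ((6 - 8)(6 + 9)) = (45045/16)/(-30) = -3003/32
  a_4 = (5)(6)(-3003/32) / ((4 - 8)(4 + 9)) = (-45045/16)/(-52) = 3465/64
  a_2 = (3)(4)(3465/64) / ((2 - 8)(2 + 9)) = (10395/16)/(-66) = -315/32
  a_0 = (1)(2)(-315/32) / ((0 - 8)(0 + 9)) = (-315/16)/(-72) = 35/128
Hence P_8(x) = 6435 x^8/128 - 3003 x^6/32 + 3465 x^4/64 - 315 x^2/32 + 35/128.

P_8(x); series = 6435 x^8/128 - 3003 x^6/32 + 3465 x^4/64 - 315 x^2/32 + 35/128


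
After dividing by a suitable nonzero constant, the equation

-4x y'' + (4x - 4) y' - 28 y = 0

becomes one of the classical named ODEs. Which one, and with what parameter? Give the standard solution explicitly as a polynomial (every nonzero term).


All three coefficients share the factor -4; dividing through by -4 gives  x y'' + (1 - x) y' + 7 y = 0.
This matches the Laguerre equation x y'' + (1 - x) y' + n y = 0 with n = 7; the polynomial solution is L_7(x).
With y = sum_k a_k x^k, matching x^k gives (k+1)k a_{k+1} + (k+1) a_{k+1} - k a_k + n a_k = 0, i.e. (k+1)^2 a_{k+1} = (k - n) a_k = (k - 7) a_k. The right side vanishes at k = 7, so the series terminates at degree 7.
Standard normalization L_n(0) = 1 gives a_0 = 1. Work upward with a_{k+1} = (k - 7) a_k / (k+1)^2:
  a_1 = (0 - 7)(1) / 1^2 = -7/1 = -7
  a_2 = (1 - 7)(-7) / 2^2 = 42/4 = 21/2
  a_3 = (2 - 7)(21/2) / 3^2 = (-105/2)/9 = -35/6
  a_4 = (3 - 7)(-35/6) / 4^2 = (70/3)/16 = 35/24
  a_5 = (4 - 7)(35/24) / 5^2 = (-35/8)/25 = -7/40
  a_6 = (5 - 7)(-7/40) / 6^2 = (7/20)/36 = 7/720
  a_7 = (6 - 7)(7/720) / 7^2 = (-7/720)/49 = -1/5040
Hence L_7(x) = -x^7/5040 + 7 x^6/720 - 7 x^5/40 + 35 x^4/24 - 35 x^3/6 + 21 x^2/2 - 7 x + 1.

L_7(x); series = -x^7/5040 + 7 x^6/720 - 7 x^5/40 + 35 x^4/24 - 35 x^3/6 + 21 x^2/2 - 7 x + 1


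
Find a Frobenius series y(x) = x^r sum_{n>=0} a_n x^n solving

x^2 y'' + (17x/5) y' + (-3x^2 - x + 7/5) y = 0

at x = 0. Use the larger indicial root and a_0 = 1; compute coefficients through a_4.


Write in Frobenius form y'' + (p(x)/x) y' + (q(x)/x^2) y = 0:
  p(x) = 17/5,  q(x) = -3x^2 - x + 7/5.
Indicial equation: r(r-1) + (17/5) r + (7/5) = 0 -> roots r_1 = -1, r_2 = -7/5.
Take r = r_1 = -1. Let y(x) = x^r sum_{n>=0} a_n x^n with a_0 = 1.
Substitute y = x^r sum a_n x^n and match x^{r+n}. The recurrence is
  D(n) a_n - 1 a_{n-1} - 3 a_{n-2} = 0,  where D(n) = (r+n)(r+n-1) + (17/5)(r+n) + (7/5).
  a_n = [1 a_{n-1} + 3 a_{n-2}] / D(n).
Since the indicial polynomial factors as (r - r_1)(r - r_2), D(n) = (r_1 + n - r_1)(r_1 + n - r_2) = n(n + 2/5).
Evaluating step by step (a_0 = 1):
  n = 1: D(1) = 1(1 + 2/5) = 7/5; numerator = 1(1) = 1; a_1 = (1)/(7/5) = 5/7
  n = 2: D(2) = 2(2 + 2/5) = 24/5; numerator = 1(5/7) + 3(1) = 26/7; a_2 = (26/7)/(24/5) = 65/84
  n = 3: D(3) = 3(3 + 2/5) = 51/5; numerator = 1(65/84) + 3(5/7) = 35/12; a_3 = (35/12)/(51/5) = 175/612
  n = 4: D(4) = 4(4 + 2/5) = 88/5; numerator = 1(175/612) + 3(65/84) = 5585/2142; a_4 = (5585/2142)/(88/5) = 27925/188496

r = -1; a_0 = 1; a_1 = 5/7; a_2 = 65/84; a_3 = 175/612; a_4 = 27925/188496


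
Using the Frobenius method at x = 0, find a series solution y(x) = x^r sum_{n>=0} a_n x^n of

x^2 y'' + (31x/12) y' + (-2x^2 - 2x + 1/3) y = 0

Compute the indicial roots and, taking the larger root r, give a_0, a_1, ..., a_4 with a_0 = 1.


Write in Frobenius form y'' + (p(x)/x) y' + (q(x)/x^2) y = 0:
  p(x) = 31/12,  q(x) = -2x^2 - 2x + 1/3.
Indicial equation: r(r-1) + (31/12) r + (1/3) = 0 -> roots r_1 = -1/4, r_2 = -4/3.
Take r = r_1 = -1/4. Let y(x) = x^r sum_{n>=0} a_n x^n with a_0 = 1.
Substitute y = x^r sum a_n x^n and match x^{r+n}. The recurrence is
  D(n) a_n - 2 a_{n-1} - 2 a_{n-2} = 0,  where D(n) = (r+n)(r+n-1) + (31/12)(r+n) + (1/3).
  a_n = [2 a_{n-1} + 2 a_{n-2}] / D(n).
Since the indicial polynomial factors as (r - r_1)(r - r_2), D(n) = (r_1 + n - r_1)(r_1 + n - r_2) = n(n + 13/12).
Evaluating step by step (a_0 = 1):
  n = 1: D(1) = 1(1 + 13/12) = 25/12; numerator = 2(1) = 2; a_1 = (2)/(25/12) = 24/25
  n = 2: D(2) = 2(2 + 13/12) = 37/6; numerator = 2(24/25) + 2(1) = 98/25; a_2 = (98/25)/(37/6) = 588/925
  n = 3: D(3) = 3(3 + 13/12) = 49/4; numerator = 2(588/925) + 2(24/25) = 2952/925; a_3 = (2952/925)/(49/4) = 11808/45325
  n = 4: D(4) = 4(4 + 13/12) = 61/3; numerator = 2(11808/45325) + 2(588/925) = 16248/9065; a_4 = (16248/9065)/(61/3) = 48744/552965

r = -1/4; a_0 = 1; a_1 = 24/25; a_2 = 588/925; a_3 = 11808/45325; a_4 = 48744/552965


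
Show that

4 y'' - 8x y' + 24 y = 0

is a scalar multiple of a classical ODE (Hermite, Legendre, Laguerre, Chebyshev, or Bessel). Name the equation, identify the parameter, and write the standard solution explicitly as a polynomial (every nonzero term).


All three coefficients share the factor 4; dividing through by 4 gives  y'' - 2x y' + 6 y = 0.
This matches the Hermite equation y'' - 2x y' + 2n y = 0 with 2n = 6, so n = 3; the polynomial solution is H_3(x).
With y = sum_k a_k x^k, matching x^k gives (k+2)(k+1) a_{k+2} = 2(k - n) a_k = 2(k - 3) a_k. The right side vanishes at k = 3, so the series with the parity of 3 terminates at degree 3.
Standard normalization: leading coefficient of H_n is 2^n, so a_3 = 2^3 = 8. Work downward with a_k = (k+1)(k+2) a_{k+2} / (2(k - n)):
  a_1 = (2)(3)(8) / (2(1 - 3)) = 48/(-4) = -12
Hence H_3(x) = 8 x^3 - 12 x.

H_3(x); series = 8 x^3 - 12 x


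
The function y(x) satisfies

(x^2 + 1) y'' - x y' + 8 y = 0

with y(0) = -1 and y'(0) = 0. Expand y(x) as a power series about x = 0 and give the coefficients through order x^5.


Ansatz: y(x) = sum_{n>=0} a_n x^n, so y'(x) = sum_{n>=1} n a_n x^(n-1) and y''(x) = sum_{n>=2} n(n-1) a_n x^(n-2).
Substitute into P(x) y'' + Q(x) y' + R(x) y = 0 with P(x) = x^2 + 1, Q(x) = -x, R(x) = 8, and match powers of x.
Initial conditions: a_0 = -1, a_1 = 0.
Setting the coefficient of each power of x to zero and solving order by order (substituting the coefficients already found):
  x^0: 2 a_2 + 8 a_0 = 0  ->  2 a_2 = -8 a_0 = 8  ->  a_2 = 4
  x^1: 6 a_3 + 7 a_1 = 0  ->  6 a_3 = -7 a_1 = 0  ->  a_3 = 0
  x^2: 12 a_4 + 8 a_2 = 0  ->  12 a_4 = -8 a_2 = -32  ->  a_4 = -8/3
  x^3: 20 a_5 + 11 a_3 = 0  ->  20 a_5 = -11 a_3 = 0  ->  a_5 = 0
Truncated series: y(x) = -1 + 4 x^2 - (8/3) x^4 + O(x^6).

a_0 = -1; a_1 = 0; a_2 = 4; a_3 = 0; a_4 = -8/3; a_5 = 0


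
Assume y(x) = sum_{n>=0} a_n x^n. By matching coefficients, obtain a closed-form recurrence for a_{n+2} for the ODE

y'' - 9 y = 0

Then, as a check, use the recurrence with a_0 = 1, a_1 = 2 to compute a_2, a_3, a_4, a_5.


Substitute y = sum_n a_n x^n into y'' + (const) y = 0.
y''(x) = sum_{n>=0} (n+2)(n+1) a_{n+2} x^n.
The ODE becomes sum_n [(n+2)(n+1) a_{n+2} - 9 a_n] x^n = 0.
Setting each coefficient to zero gives the recurrence:
  (n+2)(n+1) a_{n+2} - 9 a_n = 0,
  a_{n+2} = 9 / ((n+1)(n+2)) a_n.

Check with a_0 = 1, a_1 = 2 (apply the recurrence for n = 0, 1, 2, 3): a_0 = 1, a_1 = 2, a_2 = 9/2, a_3 = 3, a_4 = 27/8, a_5 = 27/20.

a_{n+2} = 9/((n+1)(n+2)) * a_n; check: a_0 = 1, a_1 = 2, a_2 = 9/2, a_3 = 3, a_4 = 27/8, a_5 = 27/20


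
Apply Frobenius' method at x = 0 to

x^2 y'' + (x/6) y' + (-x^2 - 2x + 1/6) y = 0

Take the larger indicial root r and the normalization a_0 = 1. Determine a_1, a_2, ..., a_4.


Write in Frobenius form y'' + (p(x)/x) y' + (q(x)/x^2) y = 0:
  p(x) = 1/6,  q(x) = -x^2 - 2x + 1/6.
Indicial equation: r(r-1) + (1/6) r + (1/6) = 0 -> roots r_1 = 1/2, r_2 = 1/3.
Take r = r_1 = 1/2. Let y(x) = x^r sum_{n>=0} a_n x^n with a_0 = 1.
Substitute y = x^r sum a_n x^n and match x^{r+n}. The recurrence is
  D(n) a_n - 2 a_{n-1} - 1 a_{n-2} = 0,  where D(n) = (r+n)(r+n-1) + (1/6)(r+n) + (1/6).
  a_n = [2 a_{n-1} + 1 a_{n-2}] / D(n).
Since the indicial polynomial factors as (r - r_1)(r - r_2), D(n) = (r_1 + n - r_1)(r_1 + n - r_2) = n(n + 1/6).
Evaluating step by step (a_0 = 1):
  n = 1: D(1) = 1(1 + 1/6) = 7/6; numerator = 2(1) = 2; a_1 = (2)/(7/6) = 12/7
  n = 2: D(2) = 2(2 + 1/6) = 13/3; numerator = 2(12/7) + 1(1) = 31/7; a_2 = (31/7)/(13/3) = 93/91
  n = 3: D(3) = 3(3 + 1/6) = 19/2; numerator = 2(93/91) + 1(12/7) = 342/91; a_3 = (342/91)/(19/2) = 36/91
  n = 4: D(4) = 4(4 + 1/6) = 50/3; numerator = 2(36/91) + 1(93/91) = 165/91; a_4 = (165/91)/(50/3) = 99/910

r = 1/2; a_0 = 1; a_1 = 12/7; a_2 = 93/91; a_3 = 36/91; a_4 = 99/910


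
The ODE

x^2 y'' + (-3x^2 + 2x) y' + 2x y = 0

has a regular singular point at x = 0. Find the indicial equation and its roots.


Divide by x^2 to reach normal form y'' + P_1(x) y' + P_2(x) y = 0 with P_1(x) = -3 + 2/x and P_2(x) = 2/x.
x = 0 is a singular point because the y'-coefficient -3 + 2/x has a pole at x = 0 and the y-coefficient 2/x has a pole at x = 0.
It is a regular singular point because x P_1(x) = p(x) = 2 - 3x and x^2 P_2(x) = q(x) = 2x are polynomials, hence analytic at x = 0.
p(0) = 2,  q(0) = 0.
Indicial equation: r(r-1) + p(0) r + q(0) = 0, i.e. r^2 + (p(0) - 1) r + q(0) = 0, i.e. r^2 + 1 r = 0.
Discriminant: (1)^2 - 4(0) = 1, so r = (-1 ± 1)/2.
Solving: r_1 = 0, r_2 = -1.

indicial: r^2 + 1 r = 0; roots r_1 = 0, r_2 = -1


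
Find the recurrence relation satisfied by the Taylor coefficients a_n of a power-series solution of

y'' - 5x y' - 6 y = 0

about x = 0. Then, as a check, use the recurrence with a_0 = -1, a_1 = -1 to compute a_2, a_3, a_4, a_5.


Substitute y = sum_n a_n x^n.
y''(x) has coefficient (n+2)(n+1) a_{n+2} at x^n;
-5 x y'(x) has coefficient -5 n a_n at x^n (shift);
-6 y(x) has coefficient -6 a_n at x^n.
Matching x^n: (n+2)(n+1) a_{n+2} + (-5n - 6) a_n = 0.
Thus a_{n+2} = (5n + 6) / ((n+1)(n+2)) * a_n.

Check with a_0 = -1, a_1 = -1 (apply the recurrence for n = 0, 1, 2, 3): a_0 = -1, a_1 = -1, a_2 = -3, a_3 = -11/6, a_4 = -4, a_5 = -77/40.

a_(n+2) = (5n + 6) / ((n+1)(n+2)) * a_n; check: a_0 = -1, a_1 = -1, a_2 = -3, a_3 = -11/6, a_4 = -4, a_5 = -77/40


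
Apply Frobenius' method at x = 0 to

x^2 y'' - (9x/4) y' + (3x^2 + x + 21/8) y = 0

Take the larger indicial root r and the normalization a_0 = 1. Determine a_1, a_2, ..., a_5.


Write in Frobenius form y'' + (p(x)/x) y' + (q(x)/x^2) y = 0:
  p(x) = -9/4,  q(x) = 3x^2 + x + 21/8.
Indicial equation: r(r-1) + (-9/4) r + (21/8) = 0 -> roots r_1 = 7/4, r_2 = 3/2.
Take r = r_1 = 7/4. Let y(x) = x^r sum_{n>=0} a_n x^n with a_0 = 1.
Substitute y = x^r sum a_n x^n and match x^{r+n}. The recurrence is
  D(n) a_n + 1 a_{n-1} + 3 a_{n-2} = 0,  where D(n) = (r+n)(r+n-1) + (-9/4)(r+n) + (21/8).
  a_n = [-1 a_{n-1} - 3 a_{n-2}] / D(n).
Since the indicial polynomial factors as (r - r_1)(r - r_2), D(n) = (r_1 + n - r_1)(r_1 + n - r_2) = n(n + 1/4).
Evaluating step by step (a_0 = 1):
  n = 1: D(1) = 1(1 + 1/4) = 5/4; numerator = -1(1) = -1; a_1 = (-1)/(5/4) = -4/5
  n = 2: D(2) = 2(2 + 1/4) = 9/2; numerator = -1(-4/5) - 3(1) = -11/5; a_2 = (-11/5)/(9/2) = -22/45
  n = 3: D(3) = 3(3 + 1/4) = 39/4; numerator = -1(-22/45) - 3(-4/5) = 26/9; a_3 = (26/9)/(39/4) = 8/27
  n = 4: D(4) = 4(4 + 1/4) = 17; numerator = -1(8/27) - 3(-22/45) = 158/135; a_4 = (158/135)/(17) = 158/2295
  n = 5: D(5) = 5(5 + 1/4) = 105/4; numerator = -1(158/2295) - 3(8/27) = -2198/2295; a_5 = (-2198/2295)/(105/4) = -1256/34425

r = 7/4; a_0 = 1; a_1 = -4/5; a_2 = -22/45; a_3 = 8/27; a_4 = 158/2295; a_5 = -1256/34425


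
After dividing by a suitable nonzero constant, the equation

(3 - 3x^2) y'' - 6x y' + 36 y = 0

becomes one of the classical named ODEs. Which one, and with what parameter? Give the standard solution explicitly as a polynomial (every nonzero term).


All three coefficients share the factor 3; dividing through by 3 gives  (1 - x^2) y'' - 2x y' + 12 y = 0.
This matches the Legendre equation (1 - x^2) y'' - 2x y' + n(n+1) y = 0 (note the -2x y' term) with n(n+1) = 12, so n = 3; the polynomial solution is P_3(x).
With y = sum_k a_k x^k, matching x^k gives (k+2)(k+1) a_{k+2} = [k(k+1) - n(n+1)] a_k = (k - 3)(k + 4) a_k. The right side vanishes at k = 3, so the series with the parity of 3 terminates at degree 3.
Standard normalization (P_n(1) = 1): leading coefficient (2n)!/(2^n (n!)^2) = 720/(8*36) = 5/2, so a_3 = 5/2. Work downward with a_k = (k+1)(k+2) a_{k+2} / ((k - 3)(k + 4)):
  a_1 = (2)(3)(5/2) / ((1 - 3)(1 + 4)) = 15/(-10) = -3/2
Hence P_3(x) = 5 x^3/2 - 3 x/2.

P_3(x); series = 5 x^3/2 - 3 x/2


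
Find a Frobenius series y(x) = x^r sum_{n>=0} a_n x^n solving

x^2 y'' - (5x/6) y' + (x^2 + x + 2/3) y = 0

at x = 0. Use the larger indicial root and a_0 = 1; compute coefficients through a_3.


Write in Frobenius form y'' + (p(x)/x) y' + (q(x)/x^2) y = 0:
  p(x) = -5/6,  q(x) = x^2 + x + 2/3.
Indicial equation: r(r-1) + (-5/6) r + (2/3) = 0 -> roots r_1 = 4/3, r_2 = 1/2.
Take r = r_1 = 4/3. Let y(x) = x^r sum_{n>=0} a_n x^n with a_0 = 1.
Substitute y = x^r sum a_n x^n and match x^{r+n}. The recurrence is
  D(n) a_n + 1 a_{n-1} + 1 a_{n-2} = 0,  where D(n) = (r+n)(r+n-1) + (-5/6)(r+n) + (2/3).
  a_n = [-1 a_{n-1} - 1 a_{n-2}] / D(n).
Since the indicial polynomial factors as (r - r_1)(r - r_2), D(n) = (r_1 + n - r_1)(r_1 + n - r_2) = n(n + 5/6).
Evaluating step by step (a_0 = 1):
  n = 1: D(1) = 1(1 + 5/6) = 11/6; numerator = -1(1) = -1; a_1 = (-1)/(11/6) = -6/11
  n = 2: D(2) = 2(2 + 5/6) = 17/3; numerator = -1(-6/11) - 1(1) = -5/11; a_2 = (-5/11)/(17/3) = -15/187
  n = 3: D(3) = 3(3 + 5/6) = 23/2; numerator = -1(-15/187) - 1(-6/11) = 117/187; a_3 = (117/187)/(23/2) = 234/4301

r = 4/3; a_0 = 1; a_1 = -6/11; a_2 = -15/187; a_3 = 234/4301


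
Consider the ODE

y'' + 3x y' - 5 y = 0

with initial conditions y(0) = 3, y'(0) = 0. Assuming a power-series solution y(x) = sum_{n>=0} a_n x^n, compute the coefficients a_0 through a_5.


Ansatz: y(x) = sum_{n>=0} a_n x^n, so y'(x) = sum_{n>=1} n a_n x^(n-1) and y''(x) = sum_{n>=2} n(n-1) a_n x^(n-2).
Substitute into P(x) y'' + Q(x) y' + R(x) y = 0 with P(x) = 1, Q(x) = 3x, R(x) = -5, and match powers of x.
Initial conditions: a_0 = 3, a_1 = 0.
Setting the coefficient of each power of x to zero and solving order by order (substituting the coefficients already found):
  x^0: 2 a_2 - 5 a_0 = 0  ->  2 a_2 = 5 a_0 = 15  ->  a_2 = 15/2
  x^1: 6 a_3 - 2 a_1 = 0  ->  6 a_3 = 2 a_1 = 0  ->  a_3 = 0
  x^2: 12 a_4 + a_2 = 0  ->  12 a_4 = -a_2 = -15/2  ->  a_4 = -5/8
  x^3: 20 a_5 + 4 a_3 = 0  ->  20 a_5 = -4 a_3 = 0  ->  a_5 = 0
Truncated series: y(x) = 3 + (15/2) x^2 - (5/8) x^4 + O(x^6).

a_0 = 3; a_1 = 0; a_2 = 15/2; a_3 = 0; a_4 = -5/8; a_5 = 0


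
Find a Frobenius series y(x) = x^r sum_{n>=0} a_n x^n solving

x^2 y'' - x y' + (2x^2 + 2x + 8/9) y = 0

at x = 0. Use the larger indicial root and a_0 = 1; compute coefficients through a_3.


Write in Frobenius form y'' + (p(x)/x) y' + (q(x)/x^2) y = 0:
  p(x) = -1,  q(x) = 2x^2 + 2x + 8/9.
Indicial equation: r(r-1) + (-1) r + (8/9) = 0 -> roots r_1 = 4/3, r_2 = 2/3.
Take r = r_1 = 4/3. Let y(x) = x^r sum_{n>=0} a_n x^n with a_0 = 1.
Substitute y = x^r sum a_n x^n and match x^{r+n}. The recurrence is
  D(n) a_n + 2 a_{n-1} + 2 a_{n-2} = 0,  where D(n) = (r+n)(r+n-1) + (-1)(r+n) + (8/9).
  a_n = [-2 a_{n-1} - 2 a_{n-2}] / D(n).
Since the indicial polynomial factors as (r - r_1)(r - r_2), D(n) = (r_1 + n - r_1)(r_1 + n - r_2) = n(n + 2/3).
Evaluating step by step (a_0 = 1):
  n = 1: D(1) = 1(1 + 2/3) = 5/3; numerator = -2(1) = -2; a_1 = (-2)/(5/3) = -6/5
  n = 2: D(2) = 2(2 + 2/3) = 16/3; numerator = -2(-6/5) - 2(1) = 2/5; a_2 = (2/5)/(16/3) = 3/40
  n = 3: D(3) = 3(3 + 2/3) = 11; numerator = -2(3/40) - 2(-6/5) = 9/4; a_3 = (9/4)/(11) = 9/44

r = 4/3; a_0 = 1; a_1 = -6/5; a_2 = 3/40; a_3 = 9/44


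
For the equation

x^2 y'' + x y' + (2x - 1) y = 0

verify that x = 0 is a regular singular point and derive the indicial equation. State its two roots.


Divide by x^2 to reach normal form y'' + P_1(x) y' + P_2(x) y = 0 with P_1(x) = 1/x and P_2(x) = 2/x - 1/x^2.
x = 0 is a singular point because the y'-coefficient 1/x has a pole at x = 0 and the y-coefficient 2/x - 1/x^2 has a pole at x = 0.
It is a regular singular point because x P_1(x) = p(x) = 1 and x^2 P_2(x) = q(x) = 2x - 1 are polynomials, hence analytic at x = 0.
p(0) = 1,  q(0) = -1.
Indicial equation: r(r-1) + p(0) r + q(0) = 0, i.e. r^2 + (p(0) - 1) r + q(0) = 0, i.e. r^2 - 1 = 0.
Discriminant: (0)^2 - 4(-1) = 4, so r = (0 ± 2)/2.
Solving: r_1 = 1, r_2 = -1.

indicial: r^2 - 1 = 0; roots r_1 = 1, r_2 = -1
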